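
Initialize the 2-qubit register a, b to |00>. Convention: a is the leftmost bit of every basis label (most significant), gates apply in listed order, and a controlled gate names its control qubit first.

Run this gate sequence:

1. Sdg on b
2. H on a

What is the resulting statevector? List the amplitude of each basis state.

The resulting statevector has amplitude sqrt(2)/2 on |00>, 0 on |01>, sqrt(2)/2 on |10>, 0 on |11>.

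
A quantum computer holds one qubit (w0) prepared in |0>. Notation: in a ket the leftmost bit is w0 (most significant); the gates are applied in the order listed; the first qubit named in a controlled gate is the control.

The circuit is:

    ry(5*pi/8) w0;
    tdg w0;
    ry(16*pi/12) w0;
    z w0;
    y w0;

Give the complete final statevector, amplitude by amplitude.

After the circuit, the state carries amplitude -exp(I*pi/4)*sin(5*pi/16)/2 + sqrt(3)*I*cos(5*pi/16)/2 on |0>, -sqrt(3)*exp(I*pi/4)*sin(5*pi/16)/2 - I*cos(5*pi/16)/2 on |1>.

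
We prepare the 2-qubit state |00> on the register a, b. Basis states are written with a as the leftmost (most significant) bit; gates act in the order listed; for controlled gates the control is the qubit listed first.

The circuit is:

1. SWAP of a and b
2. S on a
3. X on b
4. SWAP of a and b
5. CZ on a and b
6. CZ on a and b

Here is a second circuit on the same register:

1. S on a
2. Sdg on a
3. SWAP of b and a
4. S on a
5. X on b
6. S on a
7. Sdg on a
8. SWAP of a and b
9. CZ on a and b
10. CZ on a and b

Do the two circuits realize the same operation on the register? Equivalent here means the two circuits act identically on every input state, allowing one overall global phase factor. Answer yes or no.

Yes — the two circuits implement the same unitary up to a global phase.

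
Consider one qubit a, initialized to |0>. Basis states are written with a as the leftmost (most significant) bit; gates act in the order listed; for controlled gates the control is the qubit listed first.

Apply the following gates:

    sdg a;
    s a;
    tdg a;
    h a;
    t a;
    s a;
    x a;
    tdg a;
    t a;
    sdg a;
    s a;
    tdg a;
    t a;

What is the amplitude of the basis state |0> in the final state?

The amplitude on |0> is sqrt(2)*exp(3*I*pi/4)/2.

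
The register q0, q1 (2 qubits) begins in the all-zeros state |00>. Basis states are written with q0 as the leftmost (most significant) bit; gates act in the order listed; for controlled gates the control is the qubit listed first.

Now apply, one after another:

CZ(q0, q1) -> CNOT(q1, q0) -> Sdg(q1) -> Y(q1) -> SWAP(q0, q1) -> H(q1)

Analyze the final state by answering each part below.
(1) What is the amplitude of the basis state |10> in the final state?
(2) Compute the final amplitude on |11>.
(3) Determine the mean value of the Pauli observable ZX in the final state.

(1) |10> carries amplitude sqrt(2)*I/2 in the final state.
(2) |11> carries amplitude sqrt(2)*I/2 in the final state.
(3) The expectation value of ZX is -1.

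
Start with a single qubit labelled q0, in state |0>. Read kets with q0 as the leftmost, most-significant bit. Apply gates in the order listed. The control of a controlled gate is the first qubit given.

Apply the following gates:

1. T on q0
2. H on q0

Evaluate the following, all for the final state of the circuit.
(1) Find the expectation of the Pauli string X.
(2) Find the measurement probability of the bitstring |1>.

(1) The expectation value of X is 1.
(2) The probability of measuring |1> is 1/2.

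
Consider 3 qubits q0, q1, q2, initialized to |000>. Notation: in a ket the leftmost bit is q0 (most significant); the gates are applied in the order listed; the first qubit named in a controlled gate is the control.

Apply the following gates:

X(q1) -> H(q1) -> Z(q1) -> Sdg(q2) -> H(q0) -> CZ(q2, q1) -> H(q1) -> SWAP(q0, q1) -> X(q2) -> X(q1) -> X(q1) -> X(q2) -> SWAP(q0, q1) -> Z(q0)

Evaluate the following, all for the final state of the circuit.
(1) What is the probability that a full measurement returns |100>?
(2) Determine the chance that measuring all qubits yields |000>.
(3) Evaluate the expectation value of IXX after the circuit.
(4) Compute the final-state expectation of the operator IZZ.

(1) Outcome |100> occurs with probability 1/2. Key observation: steps 8-13 multiply out to the identity, so the circuit reduces to the remaining gates.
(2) A full measurement returns |000> with probability 1/2.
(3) The expectation value of IXX is 0.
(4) The expectation value of IZZ is 1.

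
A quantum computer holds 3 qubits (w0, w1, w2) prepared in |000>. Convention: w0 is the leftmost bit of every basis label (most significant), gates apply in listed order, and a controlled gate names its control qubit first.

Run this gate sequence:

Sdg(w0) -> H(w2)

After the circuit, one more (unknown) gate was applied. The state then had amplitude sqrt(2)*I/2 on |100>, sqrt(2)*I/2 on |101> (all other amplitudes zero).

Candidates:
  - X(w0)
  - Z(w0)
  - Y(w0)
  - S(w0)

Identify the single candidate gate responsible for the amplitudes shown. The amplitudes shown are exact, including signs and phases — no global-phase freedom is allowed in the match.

The unique candidate consistent with the amplitudes is Y(w0).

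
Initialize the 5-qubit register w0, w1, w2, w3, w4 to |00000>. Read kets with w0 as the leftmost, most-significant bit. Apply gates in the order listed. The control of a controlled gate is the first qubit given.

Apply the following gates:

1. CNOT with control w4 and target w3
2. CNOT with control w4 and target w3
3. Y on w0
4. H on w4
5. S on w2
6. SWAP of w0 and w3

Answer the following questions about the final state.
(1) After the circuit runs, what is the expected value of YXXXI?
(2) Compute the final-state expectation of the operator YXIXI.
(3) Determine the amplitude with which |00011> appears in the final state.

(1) The expectation value of YXXXI is 0.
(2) The observable YXIXI averages to 0.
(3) The amplitude on |00011> is sqrt(2)*I/2.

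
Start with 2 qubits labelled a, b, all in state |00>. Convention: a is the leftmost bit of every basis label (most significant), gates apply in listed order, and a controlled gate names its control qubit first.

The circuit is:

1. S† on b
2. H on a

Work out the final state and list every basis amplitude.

The final amplitudes are sqrt(2)/2 on |00>, 0 on |01>, sqrt(2)/2 on |10>, 0 on |11>.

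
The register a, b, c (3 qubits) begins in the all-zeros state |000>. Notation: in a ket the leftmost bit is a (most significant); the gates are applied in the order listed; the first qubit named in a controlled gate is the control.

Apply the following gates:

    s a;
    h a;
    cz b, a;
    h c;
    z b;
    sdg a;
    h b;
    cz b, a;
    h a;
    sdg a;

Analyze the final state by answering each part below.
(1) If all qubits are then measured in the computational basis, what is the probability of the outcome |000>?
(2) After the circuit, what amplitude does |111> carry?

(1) Outcome |000> occurs with probability 1/8.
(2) |111> carries amplitude -1/4 - I/4 in the final state.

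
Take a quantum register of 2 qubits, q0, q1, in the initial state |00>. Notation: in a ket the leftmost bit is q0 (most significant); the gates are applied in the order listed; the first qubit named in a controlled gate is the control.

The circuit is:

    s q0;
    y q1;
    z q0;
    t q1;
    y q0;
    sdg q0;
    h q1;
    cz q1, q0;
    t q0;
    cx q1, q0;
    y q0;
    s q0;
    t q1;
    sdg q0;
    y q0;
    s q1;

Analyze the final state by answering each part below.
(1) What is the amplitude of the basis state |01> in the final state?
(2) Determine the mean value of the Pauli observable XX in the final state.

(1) The final state's coefficient on |01> equals -sqrt(2)*exp(3*I*pi/4)/2.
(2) The observable XX averages to -sqrt(2)/2.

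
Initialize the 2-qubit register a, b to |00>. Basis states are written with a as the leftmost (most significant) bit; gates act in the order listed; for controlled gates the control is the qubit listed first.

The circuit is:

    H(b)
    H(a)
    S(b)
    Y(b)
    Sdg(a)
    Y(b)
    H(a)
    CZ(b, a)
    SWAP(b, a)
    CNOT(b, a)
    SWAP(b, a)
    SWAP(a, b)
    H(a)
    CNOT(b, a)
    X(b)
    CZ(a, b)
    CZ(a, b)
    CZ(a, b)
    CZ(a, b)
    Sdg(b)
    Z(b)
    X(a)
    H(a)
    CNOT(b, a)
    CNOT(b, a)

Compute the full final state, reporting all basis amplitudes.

The final amplitudes are sqrt(2)*(1 - I)/4 on |00>, sqrt(2)*(1 + I)/4 on |01>, sqrt(2)*(1 + I)/4 on |10>, sqrt(2)*(1 - I)/4 on |11>. Key observation: gates 16-19 undo each other exactly, leaving only the rest of the circuit to track.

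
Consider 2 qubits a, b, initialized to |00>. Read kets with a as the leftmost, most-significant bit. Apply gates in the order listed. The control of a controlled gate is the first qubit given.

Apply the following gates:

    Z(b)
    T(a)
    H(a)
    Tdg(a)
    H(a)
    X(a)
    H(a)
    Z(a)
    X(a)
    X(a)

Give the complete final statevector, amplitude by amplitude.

The final amplitudes are sqrt(2)/2 on |00>, 0 on |01>, -sqrt(2)*exp(3*I*pi/4)/2 on |10>, 0 on |11>. Key observation: steps 5-8 multiply out to the identity, so the circuit reduces to the remaining gates.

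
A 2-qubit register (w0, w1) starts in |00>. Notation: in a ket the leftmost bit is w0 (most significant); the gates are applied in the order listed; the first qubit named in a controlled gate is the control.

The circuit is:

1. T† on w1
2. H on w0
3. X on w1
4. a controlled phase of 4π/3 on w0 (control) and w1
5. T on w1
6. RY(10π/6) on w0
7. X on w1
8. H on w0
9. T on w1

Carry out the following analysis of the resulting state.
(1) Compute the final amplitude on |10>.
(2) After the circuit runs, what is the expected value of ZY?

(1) |10> carries amplitude (-sqrt(3) + 1 + (1 + sqrt(3))*exp(2*I*pi/3))*exp(7*I*pi/12)/4 in the final state.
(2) The observable ZY averages to 0.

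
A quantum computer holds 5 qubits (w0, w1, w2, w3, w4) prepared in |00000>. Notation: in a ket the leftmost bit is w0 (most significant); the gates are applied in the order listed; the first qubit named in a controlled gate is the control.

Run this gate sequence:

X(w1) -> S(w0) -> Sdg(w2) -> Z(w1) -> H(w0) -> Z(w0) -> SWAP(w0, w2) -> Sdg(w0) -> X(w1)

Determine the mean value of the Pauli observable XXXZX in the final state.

In the final state, XXXZX has expectation 0.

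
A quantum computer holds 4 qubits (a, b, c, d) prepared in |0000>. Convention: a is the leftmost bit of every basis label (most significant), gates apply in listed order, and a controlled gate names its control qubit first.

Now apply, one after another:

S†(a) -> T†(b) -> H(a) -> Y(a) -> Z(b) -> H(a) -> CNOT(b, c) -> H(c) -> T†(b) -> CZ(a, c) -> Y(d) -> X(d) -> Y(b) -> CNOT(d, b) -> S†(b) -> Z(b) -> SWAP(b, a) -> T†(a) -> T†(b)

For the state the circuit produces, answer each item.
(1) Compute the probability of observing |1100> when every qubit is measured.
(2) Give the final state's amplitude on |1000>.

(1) A full measurement returns |1100> with probability 1/2.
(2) |1000> carries amplitude 0 in the final state.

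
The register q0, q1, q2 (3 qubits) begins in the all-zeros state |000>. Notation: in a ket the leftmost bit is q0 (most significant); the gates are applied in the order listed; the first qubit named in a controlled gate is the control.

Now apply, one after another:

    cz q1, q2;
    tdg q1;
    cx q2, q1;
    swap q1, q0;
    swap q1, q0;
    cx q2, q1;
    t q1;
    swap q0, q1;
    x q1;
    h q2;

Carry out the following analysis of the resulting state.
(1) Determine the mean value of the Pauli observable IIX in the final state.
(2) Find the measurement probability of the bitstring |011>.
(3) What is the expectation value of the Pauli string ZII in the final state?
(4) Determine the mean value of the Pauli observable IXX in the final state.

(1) The observable IIX averages to 1. Key observation: the block from step 2 through step 7 cancels to the identity and can be dropped.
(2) A full measurement returns |011> with probability 1/2.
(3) The expectation value of ZII is 1.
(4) The expectation value of IXX is 0.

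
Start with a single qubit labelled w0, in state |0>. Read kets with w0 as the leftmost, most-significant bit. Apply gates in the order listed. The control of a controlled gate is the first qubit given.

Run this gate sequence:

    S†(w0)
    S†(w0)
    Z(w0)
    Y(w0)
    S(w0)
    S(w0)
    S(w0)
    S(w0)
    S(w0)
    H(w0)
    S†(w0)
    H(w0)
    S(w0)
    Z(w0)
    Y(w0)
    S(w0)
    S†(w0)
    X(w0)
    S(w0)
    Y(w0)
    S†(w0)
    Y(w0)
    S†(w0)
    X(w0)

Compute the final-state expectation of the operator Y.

In the final state, Y has expectation -1. Key observation: gates 6-9 undo each other exactly, leaving only the rest of the circuit to track.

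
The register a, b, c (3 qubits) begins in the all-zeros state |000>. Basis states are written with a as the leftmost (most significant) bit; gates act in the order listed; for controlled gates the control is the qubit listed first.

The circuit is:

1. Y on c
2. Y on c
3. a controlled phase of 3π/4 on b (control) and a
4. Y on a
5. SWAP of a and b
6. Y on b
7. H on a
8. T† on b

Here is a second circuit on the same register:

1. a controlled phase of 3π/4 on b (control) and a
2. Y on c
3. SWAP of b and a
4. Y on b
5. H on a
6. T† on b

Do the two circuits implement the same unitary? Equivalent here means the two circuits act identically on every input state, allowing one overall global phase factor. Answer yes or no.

No — the two circuits implement different unitaries, even allowing a global phase.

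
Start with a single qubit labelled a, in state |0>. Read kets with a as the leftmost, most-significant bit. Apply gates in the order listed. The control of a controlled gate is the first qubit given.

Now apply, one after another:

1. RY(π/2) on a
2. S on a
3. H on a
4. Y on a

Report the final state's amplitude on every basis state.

After the circuit, the state carries amplitude -1/2 - I/2 on |0>, -1/2 + I/2 on |1>.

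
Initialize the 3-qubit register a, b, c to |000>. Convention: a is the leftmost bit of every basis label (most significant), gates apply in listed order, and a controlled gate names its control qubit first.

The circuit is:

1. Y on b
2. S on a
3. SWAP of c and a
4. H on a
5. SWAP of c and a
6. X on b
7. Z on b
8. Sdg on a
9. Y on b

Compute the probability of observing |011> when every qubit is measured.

The probability of measuring |011> is 1/2.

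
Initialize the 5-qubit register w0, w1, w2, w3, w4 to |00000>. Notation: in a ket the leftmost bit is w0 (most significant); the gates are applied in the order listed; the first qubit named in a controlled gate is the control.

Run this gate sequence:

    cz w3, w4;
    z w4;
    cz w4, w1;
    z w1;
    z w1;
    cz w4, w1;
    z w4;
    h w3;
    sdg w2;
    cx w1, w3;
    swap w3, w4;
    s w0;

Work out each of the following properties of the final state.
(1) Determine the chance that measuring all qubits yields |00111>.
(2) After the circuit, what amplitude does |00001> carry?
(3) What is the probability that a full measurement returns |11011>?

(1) Outcome |00111> occurs with probability 0. Key observation: gates 2-7 undo each other exactly, leaving only the rest of the circuit to track.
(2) The amplitude on |00001> is sqrt(2)/2.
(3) A full measurement returns |11011> with probability 0.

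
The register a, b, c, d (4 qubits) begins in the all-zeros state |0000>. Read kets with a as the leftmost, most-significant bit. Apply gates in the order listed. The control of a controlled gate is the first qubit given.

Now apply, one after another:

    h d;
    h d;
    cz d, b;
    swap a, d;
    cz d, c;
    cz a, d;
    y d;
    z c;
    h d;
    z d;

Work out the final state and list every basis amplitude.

The resulting statevector has amplitude sqrt(2)*I/2 on |0000>, sqrt(2)*I/2 on |0001>, and 0 on every other basis state.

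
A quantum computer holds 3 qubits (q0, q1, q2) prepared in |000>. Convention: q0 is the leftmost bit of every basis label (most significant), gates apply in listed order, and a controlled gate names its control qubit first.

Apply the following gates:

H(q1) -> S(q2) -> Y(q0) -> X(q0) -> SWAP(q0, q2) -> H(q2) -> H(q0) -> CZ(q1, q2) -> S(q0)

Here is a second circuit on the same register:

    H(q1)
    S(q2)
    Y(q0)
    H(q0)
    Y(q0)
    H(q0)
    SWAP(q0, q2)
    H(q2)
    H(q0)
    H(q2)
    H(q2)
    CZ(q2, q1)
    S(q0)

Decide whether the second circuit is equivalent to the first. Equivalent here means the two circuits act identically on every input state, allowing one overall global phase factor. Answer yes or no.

No: there is an input state on which the two circuits produce genuinely different outputs (not merely differing by a phase).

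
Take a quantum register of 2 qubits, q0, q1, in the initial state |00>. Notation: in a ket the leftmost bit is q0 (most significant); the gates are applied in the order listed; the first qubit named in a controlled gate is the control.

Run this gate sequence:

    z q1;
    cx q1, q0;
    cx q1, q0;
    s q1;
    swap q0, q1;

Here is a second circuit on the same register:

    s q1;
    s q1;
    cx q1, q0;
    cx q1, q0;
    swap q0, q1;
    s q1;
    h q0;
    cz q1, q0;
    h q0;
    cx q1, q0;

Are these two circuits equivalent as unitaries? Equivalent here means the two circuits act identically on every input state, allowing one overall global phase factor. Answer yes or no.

No — the two circuits implement different unitaries, even allowing a global phase.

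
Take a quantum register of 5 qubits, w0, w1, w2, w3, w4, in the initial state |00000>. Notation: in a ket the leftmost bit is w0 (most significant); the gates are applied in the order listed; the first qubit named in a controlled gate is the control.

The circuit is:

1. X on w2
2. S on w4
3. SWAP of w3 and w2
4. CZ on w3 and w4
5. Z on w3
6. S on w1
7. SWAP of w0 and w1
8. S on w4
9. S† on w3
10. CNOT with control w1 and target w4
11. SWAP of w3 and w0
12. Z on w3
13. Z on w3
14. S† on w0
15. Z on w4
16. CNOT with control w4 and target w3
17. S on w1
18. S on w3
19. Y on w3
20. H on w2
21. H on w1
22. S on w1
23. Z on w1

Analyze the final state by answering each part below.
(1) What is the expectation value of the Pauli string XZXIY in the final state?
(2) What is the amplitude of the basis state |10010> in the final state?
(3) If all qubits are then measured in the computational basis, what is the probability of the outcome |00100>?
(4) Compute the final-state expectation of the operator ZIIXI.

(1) The expectation value of XZXIY is 0.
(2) The amplitude on |10010> is I/2.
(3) A full measurement returns |00100> with probability 0.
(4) In the final state, ZIIXI has expectation 0.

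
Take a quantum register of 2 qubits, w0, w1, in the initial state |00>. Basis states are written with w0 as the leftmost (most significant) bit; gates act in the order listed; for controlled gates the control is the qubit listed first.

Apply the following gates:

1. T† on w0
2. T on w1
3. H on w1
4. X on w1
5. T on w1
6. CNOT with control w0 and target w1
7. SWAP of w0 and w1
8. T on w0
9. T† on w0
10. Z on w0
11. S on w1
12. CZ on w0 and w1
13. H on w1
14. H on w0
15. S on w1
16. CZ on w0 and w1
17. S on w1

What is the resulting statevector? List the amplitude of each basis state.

The final amplitudes are sqrt(2)*(1 - exp(I*pi/4))/4 on |00>, sqrt(2)*(-1 + exp(I*pi/4))/4 on |01>, sqrt(2)*(1 + exp(I*pi/4))/4 on |10>, sqrt(2)*(1 + exp(I*pi/4))/4 on |11>.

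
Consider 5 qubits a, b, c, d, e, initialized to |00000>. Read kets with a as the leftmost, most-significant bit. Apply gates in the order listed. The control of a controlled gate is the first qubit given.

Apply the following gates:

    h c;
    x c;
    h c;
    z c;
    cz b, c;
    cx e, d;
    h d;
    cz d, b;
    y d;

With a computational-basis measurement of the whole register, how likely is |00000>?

Outcome |00000> occurs with probability 1/2. Key observation: gates 1-4 undo each other exactly, leaving only the rest of the circuit to track.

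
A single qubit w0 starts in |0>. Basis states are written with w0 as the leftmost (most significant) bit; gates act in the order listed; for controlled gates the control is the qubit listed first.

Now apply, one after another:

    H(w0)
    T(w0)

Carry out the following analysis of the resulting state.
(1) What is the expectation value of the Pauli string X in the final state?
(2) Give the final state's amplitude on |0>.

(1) The expectation value of X is sqrt(2)/2.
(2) |0> carries amplitude sqrt(2)/2 in the final state.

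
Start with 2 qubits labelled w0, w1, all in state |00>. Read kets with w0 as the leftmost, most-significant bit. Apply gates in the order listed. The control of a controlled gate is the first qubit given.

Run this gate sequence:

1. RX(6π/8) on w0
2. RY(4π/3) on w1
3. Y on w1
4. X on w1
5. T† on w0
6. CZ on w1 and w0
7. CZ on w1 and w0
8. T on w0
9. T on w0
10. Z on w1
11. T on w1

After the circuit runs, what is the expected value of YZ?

The observable YZ averages to 1/4.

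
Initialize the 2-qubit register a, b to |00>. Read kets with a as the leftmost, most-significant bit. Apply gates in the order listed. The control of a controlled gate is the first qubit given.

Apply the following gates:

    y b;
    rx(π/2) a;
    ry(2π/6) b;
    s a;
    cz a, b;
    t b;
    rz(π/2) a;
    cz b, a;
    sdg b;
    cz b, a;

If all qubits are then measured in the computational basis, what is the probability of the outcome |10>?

The probability of measuring |10> is 1/8.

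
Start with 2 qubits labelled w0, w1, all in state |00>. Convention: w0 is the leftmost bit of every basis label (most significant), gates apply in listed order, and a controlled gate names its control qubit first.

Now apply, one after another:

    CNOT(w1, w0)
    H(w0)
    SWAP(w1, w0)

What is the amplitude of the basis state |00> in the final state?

|00> carries amplitude sqrt(2)/2 in the final state.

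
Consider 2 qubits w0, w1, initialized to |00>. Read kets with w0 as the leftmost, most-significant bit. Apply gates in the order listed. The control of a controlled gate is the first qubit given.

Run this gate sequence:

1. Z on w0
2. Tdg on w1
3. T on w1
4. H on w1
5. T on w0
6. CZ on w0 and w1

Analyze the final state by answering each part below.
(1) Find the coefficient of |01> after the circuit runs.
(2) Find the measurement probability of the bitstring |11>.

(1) |01> carries amplitude sqrt(2)/2 in the final state.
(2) A full measurement returns |11> with probability 0.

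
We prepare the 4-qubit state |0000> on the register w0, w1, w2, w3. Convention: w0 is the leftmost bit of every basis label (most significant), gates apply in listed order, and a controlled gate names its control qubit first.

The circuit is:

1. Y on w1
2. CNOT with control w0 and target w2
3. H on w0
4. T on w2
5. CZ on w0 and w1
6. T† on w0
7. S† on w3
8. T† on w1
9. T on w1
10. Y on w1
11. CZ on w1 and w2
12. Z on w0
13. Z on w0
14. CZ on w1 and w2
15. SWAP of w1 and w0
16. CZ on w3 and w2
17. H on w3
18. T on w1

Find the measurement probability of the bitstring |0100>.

A full measurement returns |0100> with probability 1/4. Key observation: steps 11-14 multiply out to the identity, so the circuit reduces to the remaining gates.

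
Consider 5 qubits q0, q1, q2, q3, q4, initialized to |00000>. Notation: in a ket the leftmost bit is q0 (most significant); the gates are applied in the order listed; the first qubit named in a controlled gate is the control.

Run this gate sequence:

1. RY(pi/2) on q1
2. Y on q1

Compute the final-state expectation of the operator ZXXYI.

In the final state, ZXXYI has expectation 0.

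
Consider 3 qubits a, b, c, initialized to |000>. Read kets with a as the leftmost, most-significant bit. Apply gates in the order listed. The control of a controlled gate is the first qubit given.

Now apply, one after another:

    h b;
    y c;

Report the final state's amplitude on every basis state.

After the circuit, the state carries amplitude sqrt(2)*I/2 on |001>, sqrt(2)*I/2 on |011>, and 0 on every other basis state.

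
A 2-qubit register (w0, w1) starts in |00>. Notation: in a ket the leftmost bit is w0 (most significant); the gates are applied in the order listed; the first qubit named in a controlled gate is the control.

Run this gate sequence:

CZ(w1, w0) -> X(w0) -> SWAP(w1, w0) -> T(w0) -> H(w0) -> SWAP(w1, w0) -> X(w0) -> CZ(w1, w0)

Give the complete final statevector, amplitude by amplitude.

The resulting statevector has amplitude sqrt(2)/2 on |00>, sqrt(2)/2 on |01>, 0 on |10>, 0 on |11>.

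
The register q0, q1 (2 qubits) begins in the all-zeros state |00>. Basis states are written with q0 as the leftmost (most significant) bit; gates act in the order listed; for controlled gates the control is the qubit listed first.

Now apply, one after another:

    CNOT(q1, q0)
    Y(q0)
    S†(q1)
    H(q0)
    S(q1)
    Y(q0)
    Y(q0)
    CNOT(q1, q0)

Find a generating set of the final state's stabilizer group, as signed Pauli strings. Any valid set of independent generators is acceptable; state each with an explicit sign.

One valid set of independent stabilizer generators is -XI, +IZ (any independent generating set of the same group is equally correct).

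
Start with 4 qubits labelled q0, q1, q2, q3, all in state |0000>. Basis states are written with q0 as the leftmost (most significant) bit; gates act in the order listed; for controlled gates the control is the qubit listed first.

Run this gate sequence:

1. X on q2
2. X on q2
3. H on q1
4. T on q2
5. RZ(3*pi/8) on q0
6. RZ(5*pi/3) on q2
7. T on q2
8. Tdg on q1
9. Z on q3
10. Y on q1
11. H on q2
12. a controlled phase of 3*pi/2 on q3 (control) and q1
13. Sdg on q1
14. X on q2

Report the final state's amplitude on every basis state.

The final amplitudes are exp(11*I*pi/48)/2 on |0000>, exp(11*I*pi/48)/2 on |0010>, exp(47*I*pi/48)/2 on |0100>, exp(47*I*pi/48)/2 on |0110>, and 0 on every other basis state. Key observation: steps 1-2 multiply out to the identity, so the circuit reduces to the remaining gates.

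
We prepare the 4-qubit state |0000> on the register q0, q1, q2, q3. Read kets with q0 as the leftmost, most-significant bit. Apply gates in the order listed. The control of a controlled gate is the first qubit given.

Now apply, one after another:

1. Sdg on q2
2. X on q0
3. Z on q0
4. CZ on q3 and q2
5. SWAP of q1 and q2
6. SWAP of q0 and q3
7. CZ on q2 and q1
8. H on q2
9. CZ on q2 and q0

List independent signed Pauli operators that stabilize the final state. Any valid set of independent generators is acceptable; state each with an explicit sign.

One valid set of independent stabilizer generators is +IIXI, +ZIII, +IZII, -IIIZ (any independent generating set of the same group is equally correct).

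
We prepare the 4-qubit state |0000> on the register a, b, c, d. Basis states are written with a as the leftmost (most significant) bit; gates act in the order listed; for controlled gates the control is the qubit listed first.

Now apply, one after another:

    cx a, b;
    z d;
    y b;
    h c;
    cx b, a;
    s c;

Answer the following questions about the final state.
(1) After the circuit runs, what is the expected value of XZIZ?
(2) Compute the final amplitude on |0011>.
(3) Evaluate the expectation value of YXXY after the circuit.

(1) The expectation value of XZIZ is 0.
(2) The amplitude on |0011> is 0.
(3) In the final state, YXXY has expectation 0.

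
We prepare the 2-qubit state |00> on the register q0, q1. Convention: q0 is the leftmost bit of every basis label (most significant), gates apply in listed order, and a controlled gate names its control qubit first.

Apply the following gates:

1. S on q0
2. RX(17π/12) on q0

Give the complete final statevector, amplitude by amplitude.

The final amplitudes are -sqrt(3*sqrt(2) + 6)/4 + sqrt(2 - sqrt(2))/4 on |00>, 0 on |01>, -I*sqrt(sqrt(2) + 2)/4 - I*sqrt(6 - 3*sqrt(2))/4 on |10>, 0 on |11>.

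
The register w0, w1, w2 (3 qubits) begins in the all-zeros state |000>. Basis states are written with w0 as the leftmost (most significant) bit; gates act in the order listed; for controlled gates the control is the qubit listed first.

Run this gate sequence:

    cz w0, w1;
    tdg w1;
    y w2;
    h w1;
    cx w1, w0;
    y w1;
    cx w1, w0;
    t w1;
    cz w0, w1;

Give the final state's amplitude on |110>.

|110> carries amplitude 0 in the final state.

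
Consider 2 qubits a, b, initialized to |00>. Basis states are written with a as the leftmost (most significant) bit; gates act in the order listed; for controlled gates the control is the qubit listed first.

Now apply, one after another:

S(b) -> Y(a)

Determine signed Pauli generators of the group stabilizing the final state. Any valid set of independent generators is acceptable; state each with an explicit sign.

The stabilizer group can be generated by -ZI, +IZ, among other valid generating sets.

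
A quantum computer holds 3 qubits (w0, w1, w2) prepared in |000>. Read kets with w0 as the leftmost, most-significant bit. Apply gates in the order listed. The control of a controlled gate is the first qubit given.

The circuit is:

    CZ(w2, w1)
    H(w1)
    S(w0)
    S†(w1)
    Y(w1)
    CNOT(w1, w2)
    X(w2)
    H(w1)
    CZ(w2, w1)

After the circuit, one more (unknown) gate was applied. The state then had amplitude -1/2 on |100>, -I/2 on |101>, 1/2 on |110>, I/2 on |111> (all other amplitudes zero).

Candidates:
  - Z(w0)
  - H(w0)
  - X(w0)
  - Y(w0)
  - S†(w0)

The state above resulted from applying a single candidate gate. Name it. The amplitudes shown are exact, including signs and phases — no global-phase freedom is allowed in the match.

It was Y(w0) that produced the state shown.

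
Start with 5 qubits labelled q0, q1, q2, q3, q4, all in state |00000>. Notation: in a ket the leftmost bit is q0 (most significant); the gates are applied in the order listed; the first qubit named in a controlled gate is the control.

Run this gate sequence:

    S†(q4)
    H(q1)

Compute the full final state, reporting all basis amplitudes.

The resulting statevector has amplitude sqrt(2)/2 on |00000>, sqrt(2)/2 on |01000>, and 0 on every other basis state.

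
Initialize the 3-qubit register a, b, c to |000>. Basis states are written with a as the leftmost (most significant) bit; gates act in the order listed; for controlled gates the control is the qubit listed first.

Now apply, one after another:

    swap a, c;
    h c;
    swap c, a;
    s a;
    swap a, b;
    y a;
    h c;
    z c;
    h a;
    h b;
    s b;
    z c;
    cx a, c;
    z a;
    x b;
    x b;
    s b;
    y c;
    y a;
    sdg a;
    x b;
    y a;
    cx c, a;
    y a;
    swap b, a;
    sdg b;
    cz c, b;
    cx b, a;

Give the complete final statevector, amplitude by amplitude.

The final amplitudes are 1/4 + I/4 on |000>, -1/4 + I/4 on |001>, 1/4 - I/4 on |010>, 1/4 + I/4 on |011>, 1/4 - I/4 on |100>, 1/4 + I/4 on |101>, 1/4 + I/4 on |110>, -1/4 + I/4 on |111>.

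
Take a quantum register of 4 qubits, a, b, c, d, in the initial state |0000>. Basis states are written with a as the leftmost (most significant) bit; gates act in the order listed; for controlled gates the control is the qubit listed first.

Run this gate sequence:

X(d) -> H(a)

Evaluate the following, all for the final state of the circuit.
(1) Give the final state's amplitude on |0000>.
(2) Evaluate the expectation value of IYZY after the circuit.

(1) |0000> carries amplitude 0 in the final state.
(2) In the final state, IYZY has expectation 0.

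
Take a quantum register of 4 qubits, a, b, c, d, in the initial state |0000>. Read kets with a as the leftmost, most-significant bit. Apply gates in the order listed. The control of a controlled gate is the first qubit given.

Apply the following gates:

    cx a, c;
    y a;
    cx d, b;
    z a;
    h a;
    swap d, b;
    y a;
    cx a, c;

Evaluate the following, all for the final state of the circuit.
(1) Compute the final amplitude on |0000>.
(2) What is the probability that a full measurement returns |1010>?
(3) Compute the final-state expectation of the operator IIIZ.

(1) |0000> carries amplitude sqrt(2)/2 in the final state.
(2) The probability of measuring |1010> is 1/2.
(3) The expectation value of IIIZ is 1.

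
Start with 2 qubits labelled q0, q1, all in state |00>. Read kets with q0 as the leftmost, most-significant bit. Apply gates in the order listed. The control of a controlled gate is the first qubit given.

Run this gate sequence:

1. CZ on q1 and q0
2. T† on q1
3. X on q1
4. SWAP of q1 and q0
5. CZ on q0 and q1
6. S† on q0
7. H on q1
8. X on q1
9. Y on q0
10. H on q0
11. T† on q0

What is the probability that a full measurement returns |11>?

A full measurement returns |11> with probability 1/4.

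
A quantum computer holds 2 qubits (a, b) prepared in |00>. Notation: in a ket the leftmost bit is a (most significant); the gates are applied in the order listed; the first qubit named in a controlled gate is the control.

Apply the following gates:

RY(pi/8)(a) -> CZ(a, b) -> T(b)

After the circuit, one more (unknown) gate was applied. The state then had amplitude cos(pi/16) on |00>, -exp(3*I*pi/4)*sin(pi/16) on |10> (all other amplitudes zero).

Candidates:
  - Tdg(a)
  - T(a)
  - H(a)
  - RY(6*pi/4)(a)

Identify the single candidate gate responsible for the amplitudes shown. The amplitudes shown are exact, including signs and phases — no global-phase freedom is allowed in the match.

The applied gate was Tdg(a).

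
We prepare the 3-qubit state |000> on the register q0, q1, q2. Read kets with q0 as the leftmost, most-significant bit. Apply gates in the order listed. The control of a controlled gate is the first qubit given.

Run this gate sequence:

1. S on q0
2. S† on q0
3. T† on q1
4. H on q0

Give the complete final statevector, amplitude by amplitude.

After the circuit, the state carries amplitude sqrt(2)/2 on |000>, sqrt(2)/2 on |100>, and 0 on every other basis state. Key observation: steps 1-2 multiply out to the identity, so the circuit reduces to the remaining gates.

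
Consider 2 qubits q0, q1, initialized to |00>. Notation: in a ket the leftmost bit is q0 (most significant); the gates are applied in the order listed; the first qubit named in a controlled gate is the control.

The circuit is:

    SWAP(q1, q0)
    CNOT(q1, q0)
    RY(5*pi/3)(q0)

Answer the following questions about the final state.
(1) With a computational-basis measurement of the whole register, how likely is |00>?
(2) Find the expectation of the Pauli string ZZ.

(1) Outcome |00> occurs with probability 3/4.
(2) In the final state, ZZ has expectation 1/2.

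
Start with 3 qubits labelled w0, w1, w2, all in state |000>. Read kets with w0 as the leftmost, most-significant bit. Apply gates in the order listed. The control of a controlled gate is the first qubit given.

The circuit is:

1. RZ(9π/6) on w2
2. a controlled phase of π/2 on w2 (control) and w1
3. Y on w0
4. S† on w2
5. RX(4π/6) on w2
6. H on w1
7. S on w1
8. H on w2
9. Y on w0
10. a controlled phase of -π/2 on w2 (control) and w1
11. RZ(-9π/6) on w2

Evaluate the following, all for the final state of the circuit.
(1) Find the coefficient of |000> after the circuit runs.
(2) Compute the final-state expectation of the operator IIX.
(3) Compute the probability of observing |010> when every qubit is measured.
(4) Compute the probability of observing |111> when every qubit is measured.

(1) The final state's coefficient on |000> equals 1/4 - sqrt(3)*I/4.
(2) In the final state, IIX has expectation -sqrt(3)/4 - 1/4.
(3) Outcome |010> occurs with probability 1/4.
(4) The probability of measuring |111> is 0.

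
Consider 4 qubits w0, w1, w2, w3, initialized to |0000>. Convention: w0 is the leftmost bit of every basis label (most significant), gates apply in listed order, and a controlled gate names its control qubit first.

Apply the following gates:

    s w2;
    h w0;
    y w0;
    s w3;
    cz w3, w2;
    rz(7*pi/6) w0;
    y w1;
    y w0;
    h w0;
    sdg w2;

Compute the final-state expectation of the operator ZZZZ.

The expectation value of ZZZZ is sqrt(3)/2.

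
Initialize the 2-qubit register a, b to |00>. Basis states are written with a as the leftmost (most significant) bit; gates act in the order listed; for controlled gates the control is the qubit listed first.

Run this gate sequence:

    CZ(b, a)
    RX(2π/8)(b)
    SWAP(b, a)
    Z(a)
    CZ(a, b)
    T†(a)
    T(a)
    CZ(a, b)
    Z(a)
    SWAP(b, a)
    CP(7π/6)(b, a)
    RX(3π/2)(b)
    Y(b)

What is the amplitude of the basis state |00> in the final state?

The final state's coefficient on |00> equals sqrt(2)*(-sqrt(sqrt(2) + 2) + sqrt(2 - sqrt(2)))/4. Key observation: gates 3-10 undo each other exactly, leaving only the rest of the circuit to track.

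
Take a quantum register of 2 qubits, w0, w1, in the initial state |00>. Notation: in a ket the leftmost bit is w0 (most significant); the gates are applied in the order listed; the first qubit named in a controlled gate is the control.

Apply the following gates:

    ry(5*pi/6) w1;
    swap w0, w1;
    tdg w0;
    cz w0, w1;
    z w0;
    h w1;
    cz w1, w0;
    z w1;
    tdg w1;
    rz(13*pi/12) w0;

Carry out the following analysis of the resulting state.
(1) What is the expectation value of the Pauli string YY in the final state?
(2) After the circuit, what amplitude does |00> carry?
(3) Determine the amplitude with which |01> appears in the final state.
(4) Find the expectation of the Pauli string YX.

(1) In the final state, YY has expectation -sqrt(6)/8.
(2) |00> carries amplitude (1 - sqrt(3))*exp(11*I*pi/24)/4 in the final state.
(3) The amplitude on |01> is (-1 + sqrt(3))*exp(5*I*pi/24)/4.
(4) The observable YX averages to -sqrt(6)/8.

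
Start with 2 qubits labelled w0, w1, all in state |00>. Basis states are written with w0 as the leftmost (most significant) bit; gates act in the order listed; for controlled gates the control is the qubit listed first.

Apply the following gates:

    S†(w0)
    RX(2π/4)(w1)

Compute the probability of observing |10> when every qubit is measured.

Outcome |10> occurs with probability 0.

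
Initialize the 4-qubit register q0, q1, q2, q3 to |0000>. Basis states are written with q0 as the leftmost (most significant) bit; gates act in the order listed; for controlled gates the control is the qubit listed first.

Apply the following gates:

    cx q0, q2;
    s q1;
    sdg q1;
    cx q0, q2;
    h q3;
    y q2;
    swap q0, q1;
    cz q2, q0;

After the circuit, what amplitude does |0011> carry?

The amplitude on |0011> is sqrt(2)*I/2. Key observation: the block from step 1 through step 4 cancels to the identity and can be dropped.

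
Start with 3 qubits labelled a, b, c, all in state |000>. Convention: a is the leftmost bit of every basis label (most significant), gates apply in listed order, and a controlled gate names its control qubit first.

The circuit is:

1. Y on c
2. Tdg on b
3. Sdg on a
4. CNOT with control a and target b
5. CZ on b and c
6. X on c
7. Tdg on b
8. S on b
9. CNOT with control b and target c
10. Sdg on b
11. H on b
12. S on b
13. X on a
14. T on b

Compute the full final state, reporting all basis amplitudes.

The resulting statevector has amplitude sqrt(2)*I/2 on |100>, -sqrt(2)*exp(I*pi/4)/2 on |110>, and 0 on every other basis state.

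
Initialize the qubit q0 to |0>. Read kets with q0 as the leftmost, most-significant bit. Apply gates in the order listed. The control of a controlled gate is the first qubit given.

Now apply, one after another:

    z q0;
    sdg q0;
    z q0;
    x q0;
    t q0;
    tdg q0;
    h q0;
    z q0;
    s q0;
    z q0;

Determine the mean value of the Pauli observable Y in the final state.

In the final state, Y has expectation -1.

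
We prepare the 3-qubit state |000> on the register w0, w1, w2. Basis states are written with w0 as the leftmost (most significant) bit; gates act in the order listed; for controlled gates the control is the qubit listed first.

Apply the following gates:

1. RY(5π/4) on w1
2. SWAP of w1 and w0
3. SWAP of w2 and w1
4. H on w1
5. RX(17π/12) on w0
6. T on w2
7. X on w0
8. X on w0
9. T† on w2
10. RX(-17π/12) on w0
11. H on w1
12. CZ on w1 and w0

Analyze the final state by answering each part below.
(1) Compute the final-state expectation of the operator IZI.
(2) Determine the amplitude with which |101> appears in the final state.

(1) The expectation value of IZI is 1. Key observation: the block from step 4 through step 11 cancels to the identity and can be dropped.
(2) The final state's coefficient on |101> equals 0.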